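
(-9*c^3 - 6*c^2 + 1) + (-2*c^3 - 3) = -11*c^3 - 6*c^2 - 2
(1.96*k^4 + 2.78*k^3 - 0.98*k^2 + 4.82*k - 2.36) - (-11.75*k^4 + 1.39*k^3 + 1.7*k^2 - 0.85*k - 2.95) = 13.71*k^4 + 1.39*k^3 - 2.68*k^2 + 5.67*k + 0.59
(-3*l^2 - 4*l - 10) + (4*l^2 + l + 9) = l^2 - 3*l - 1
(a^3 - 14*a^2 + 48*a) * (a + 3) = a^4 - 11*a^3 + 6*a^2 + 144*a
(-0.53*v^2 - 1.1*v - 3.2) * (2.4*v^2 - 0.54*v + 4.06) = -1.272*v^4 - 2.3538*v^3 - 9.2378*v^2 - 2.738*v - 12.992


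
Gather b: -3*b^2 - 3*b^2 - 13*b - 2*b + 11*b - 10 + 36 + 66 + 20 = -6*b^2 - 4*b + 112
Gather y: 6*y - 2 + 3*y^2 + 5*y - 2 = 3*y^2 + 11*y - 4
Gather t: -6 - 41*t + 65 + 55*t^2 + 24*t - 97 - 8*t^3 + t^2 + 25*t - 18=-8*t^3 + 56*t^2 + 8*t - 56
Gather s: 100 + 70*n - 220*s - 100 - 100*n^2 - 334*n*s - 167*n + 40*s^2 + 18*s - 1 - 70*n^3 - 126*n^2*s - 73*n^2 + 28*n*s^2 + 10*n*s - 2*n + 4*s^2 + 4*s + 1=-70*n^3 - 173*n^2 - 99*n + s^2*(28*n + 44) + s*(-126*n^2 - 324*n - 198)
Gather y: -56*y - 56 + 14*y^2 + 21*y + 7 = 14*y^2 - 35*y - 49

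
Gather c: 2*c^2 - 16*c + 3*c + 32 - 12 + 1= 2*c^2 - 13*c + 21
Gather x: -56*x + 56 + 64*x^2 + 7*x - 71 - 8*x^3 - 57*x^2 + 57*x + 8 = -8*x^3 + 7*x^2 + 8*x - 7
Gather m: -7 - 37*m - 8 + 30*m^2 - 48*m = 30*m^2 - 85*m - 15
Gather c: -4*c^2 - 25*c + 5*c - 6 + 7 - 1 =-4*c^2 - 20*c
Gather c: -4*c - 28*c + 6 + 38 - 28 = 16 - 32*c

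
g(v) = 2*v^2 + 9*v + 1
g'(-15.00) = -51.00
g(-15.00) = 316.00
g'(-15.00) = -51.00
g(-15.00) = 316.00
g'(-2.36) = -0.44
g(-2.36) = -9.10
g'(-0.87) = 5.52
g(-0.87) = -5.32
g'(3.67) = 23.68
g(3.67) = 60.97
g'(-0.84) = 5.64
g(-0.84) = -5.15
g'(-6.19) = -15.76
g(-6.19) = 21.92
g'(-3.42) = -4.68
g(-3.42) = -6.39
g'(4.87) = 28.48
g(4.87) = 92.26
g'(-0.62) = 6.52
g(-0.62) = -3.81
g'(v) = 4*v + 9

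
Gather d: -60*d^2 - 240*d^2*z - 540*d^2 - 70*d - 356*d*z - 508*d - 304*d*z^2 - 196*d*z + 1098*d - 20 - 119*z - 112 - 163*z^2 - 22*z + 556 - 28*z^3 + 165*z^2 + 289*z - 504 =d^2*(-240*z - 600) + d*(-304*z^2 - 552*z + 520) - 28*z^3 + 2*z^2 + 148*z - 80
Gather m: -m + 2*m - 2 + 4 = m + 2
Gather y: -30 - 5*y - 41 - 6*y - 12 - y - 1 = -12*y - 84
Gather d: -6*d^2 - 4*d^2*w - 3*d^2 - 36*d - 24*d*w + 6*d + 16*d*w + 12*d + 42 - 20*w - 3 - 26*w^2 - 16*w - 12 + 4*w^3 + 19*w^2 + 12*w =d^2*(-4*w - 9) + d*(-8*w - 18) + 4*w^3 - 7*w^2 - 24*w + 27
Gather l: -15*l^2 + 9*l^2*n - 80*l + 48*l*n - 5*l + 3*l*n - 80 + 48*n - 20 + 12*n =l^2*(9*n - 15) + l*(51*n - 85) + 60*n - 100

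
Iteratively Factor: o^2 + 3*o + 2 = (o + 1)*(o + 2)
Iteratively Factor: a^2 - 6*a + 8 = (a - 2)*(a - 4)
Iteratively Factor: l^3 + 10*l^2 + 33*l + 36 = (l + 4)*(l^2 + 6*l + 9) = (l + 3)*(l + 4)*(l + 3)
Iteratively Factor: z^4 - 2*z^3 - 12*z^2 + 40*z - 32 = (z - 2)*(z^3 - 12*z + 16) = (z - 2)^2*(z^2 + 2*z - 8) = (z - 2)^2*(z + 4)*(z - 2)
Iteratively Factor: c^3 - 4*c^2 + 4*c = (c - 2)*(c^2 - 2*c) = (c - 2)^2*(c)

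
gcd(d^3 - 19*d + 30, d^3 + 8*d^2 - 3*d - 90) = d^2 + 2*d - 15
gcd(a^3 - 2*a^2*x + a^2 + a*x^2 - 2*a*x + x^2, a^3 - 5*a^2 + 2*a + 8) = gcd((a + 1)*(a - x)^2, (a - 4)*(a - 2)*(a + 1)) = a + 1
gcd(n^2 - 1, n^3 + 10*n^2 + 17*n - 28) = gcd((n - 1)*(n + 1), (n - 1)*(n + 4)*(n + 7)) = n - 1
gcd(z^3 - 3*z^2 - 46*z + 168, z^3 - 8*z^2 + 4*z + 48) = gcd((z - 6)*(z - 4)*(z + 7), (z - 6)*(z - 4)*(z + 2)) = z^2 - 10*z + 24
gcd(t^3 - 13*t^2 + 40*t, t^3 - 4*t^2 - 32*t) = t^2 - 8*t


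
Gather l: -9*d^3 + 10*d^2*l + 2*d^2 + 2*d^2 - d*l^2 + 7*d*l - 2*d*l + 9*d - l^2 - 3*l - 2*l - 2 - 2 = -9*d^3 + 4*d^2 + 9*d + l^2*(-d - 1) + l*(10*d^2 + 5*d - 5) - 4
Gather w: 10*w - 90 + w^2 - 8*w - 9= w^2 + 2*w - 99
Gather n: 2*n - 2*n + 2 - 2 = 0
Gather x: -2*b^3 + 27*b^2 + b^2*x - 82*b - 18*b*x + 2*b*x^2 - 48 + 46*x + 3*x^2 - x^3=-2*b^3 + 27*b^2 - 82*b - x^3 + x^2*(2*b + 3) + x*(b^2 - 18*b + 46) - 48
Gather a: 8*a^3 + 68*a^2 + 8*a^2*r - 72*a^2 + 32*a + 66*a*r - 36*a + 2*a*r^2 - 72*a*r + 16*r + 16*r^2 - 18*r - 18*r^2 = 8*a^3 + a^2*(8*r - 4) + a*(2*r^2 - 6*r - 4) - 2*r^2 - 2*r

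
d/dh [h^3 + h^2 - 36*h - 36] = 3*h^2 + 2*h - 36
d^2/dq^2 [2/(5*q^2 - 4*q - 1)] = 4*(25*q^2 - 20*q - 4*(5*q - 2)^2 - 5)/(-5*q^2 + 4*q + 1)^3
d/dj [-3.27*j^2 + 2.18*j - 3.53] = 2.18 - 6.54*j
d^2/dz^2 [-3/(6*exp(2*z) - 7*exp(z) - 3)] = 3*(2*(12*exp(z) - 7)^2*exp(z) + (24*exp(z) - 7)*(-6*exp(2*z) + 7*exp(z) + 3))*exp(z)/(-6*exp(2*z) + 7*exp(z) + 3)^3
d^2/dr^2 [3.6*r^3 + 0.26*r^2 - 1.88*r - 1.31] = 21.6*r + 0.52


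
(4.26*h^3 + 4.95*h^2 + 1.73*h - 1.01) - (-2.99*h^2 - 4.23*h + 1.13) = 4.26*h^3 + 7.94*h^2 + 5.96*h - 2.14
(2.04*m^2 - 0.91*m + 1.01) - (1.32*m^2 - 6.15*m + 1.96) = 0.72*m^2 + 5.24*m - 0.95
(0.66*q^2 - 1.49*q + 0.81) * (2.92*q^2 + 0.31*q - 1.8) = 1.9272*q^4 - 4.1462*q^3 + 0.7153*q^2 + 2.9331*q - 1.458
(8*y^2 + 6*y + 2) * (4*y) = 32*y^3 + 24*y^2 + 8*y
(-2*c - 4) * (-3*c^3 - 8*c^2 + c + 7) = 6*c^4 + 28*c^3 + 30*c^2 - 18*c - 28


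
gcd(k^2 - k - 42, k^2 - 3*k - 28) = k - 7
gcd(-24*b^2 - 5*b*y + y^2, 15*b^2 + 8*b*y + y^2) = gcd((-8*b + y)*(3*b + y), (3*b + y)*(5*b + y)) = 3*b + y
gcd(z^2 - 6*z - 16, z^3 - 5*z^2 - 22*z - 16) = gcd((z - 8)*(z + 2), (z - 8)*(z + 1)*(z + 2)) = z^2 - 6*z - 16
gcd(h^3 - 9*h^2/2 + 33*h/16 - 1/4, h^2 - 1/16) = h - 1/4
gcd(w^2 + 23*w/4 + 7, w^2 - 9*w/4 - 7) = w + 7/4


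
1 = 1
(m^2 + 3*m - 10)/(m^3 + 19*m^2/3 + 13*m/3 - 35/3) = 3*(m - 2)/(3*m^2 + 4*m - 7)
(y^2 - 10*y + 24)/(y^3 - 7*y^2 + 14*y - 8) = (y - 6)/(y^2 - 3*y + 2)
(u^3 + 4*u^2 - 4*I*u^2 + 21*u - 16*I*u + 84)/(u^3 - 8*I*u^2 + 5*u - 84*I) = (u + 4)/(u - 4*I)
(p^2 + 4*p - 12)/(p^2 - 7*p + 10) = (p + 6)/(p - 5)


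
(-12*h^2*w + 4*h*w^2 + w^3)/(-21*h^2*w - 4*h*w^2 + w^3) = (12*h^2 - 4*h*w - w^2)/(21*h^2 + 4*h*w - w^2)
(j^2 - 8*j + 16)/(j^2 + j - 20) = (j - 4)/(j + 5)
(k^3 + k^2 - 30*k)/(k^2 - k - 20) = k*(k + 6)/(k + 4)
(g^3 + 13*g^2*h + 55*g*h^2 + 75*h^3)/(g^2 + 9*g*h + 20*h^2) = (g^2 + 8*g*h + 15*h^2)/(g + 4*h)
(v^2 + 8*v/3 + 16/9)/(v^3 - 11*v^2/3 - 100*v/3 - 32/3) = (9*v^2 + 24*v + 16)/(3*(3*v^3 - 11*v^2 - 100*v - 32))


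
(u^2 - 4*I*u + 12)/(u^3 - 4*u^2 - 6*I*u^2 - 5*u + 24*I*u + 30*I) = (u + 2*I)/(u^2 - 4*u - 5)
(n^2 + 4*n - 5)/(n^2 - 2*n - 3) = (-n^2 - 4*n + 5)/(-n^2 + 2*n + 3)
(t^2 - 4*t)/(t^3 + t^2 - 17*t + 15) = t*(t - 4)/(t^3 + t^2 - 17*t + 15)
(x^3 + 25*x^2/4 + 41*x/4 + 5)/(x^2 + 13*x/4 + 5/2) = (x^2 + 5*x + 4)/(x + 2)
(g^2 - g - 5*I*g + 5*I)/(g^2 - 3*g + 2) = (g - 5*I)/(g - 2)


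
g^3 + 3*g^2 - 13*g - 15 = (g - 3)*(g + 1)*(g + 5)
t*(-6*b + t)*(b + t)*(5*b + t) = -30*b^3*t - 31*b^2*t^2 + t^4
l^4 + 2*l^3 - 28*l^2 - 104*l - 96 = (l - 6)*(l + 2)^2*(l + 4)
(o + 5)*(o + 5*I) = o^2 + 5*o + 5*I*o + 25*I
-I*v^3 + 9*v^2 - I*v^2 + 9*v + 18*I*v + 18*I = (v + 3*I)*(v + 6*I)*(-I*v - I)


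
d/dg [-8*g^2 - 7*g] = -16*g - 7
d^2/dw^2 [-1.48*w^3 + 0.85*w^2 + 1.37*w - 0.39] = 1.7 - 8.88*w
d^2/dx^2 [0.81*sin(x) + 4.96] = -0.81*sin(x)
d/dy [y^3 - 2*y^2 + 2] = y*(3*y - 4)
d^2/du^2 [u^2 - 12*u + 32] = 2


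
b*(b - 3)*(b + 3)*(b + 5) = b^4 + 5*b^3 - 9*b^2 - 45*b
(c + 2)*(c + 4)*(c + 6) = c^3 + 12*c^2 + 44*c + 48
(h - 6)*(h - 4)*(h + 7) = h^3 - 3*h^2 - 46*h + 168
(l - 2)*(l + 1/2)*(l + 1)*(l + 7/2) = l^4 + 3*l^3 - 17*l^2/4 - 39*l/4 - 7/2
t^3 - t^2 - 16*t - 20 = (t - 5)*(t + 2)^2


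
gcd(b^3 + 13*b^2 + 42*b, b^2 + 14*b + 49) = b + 7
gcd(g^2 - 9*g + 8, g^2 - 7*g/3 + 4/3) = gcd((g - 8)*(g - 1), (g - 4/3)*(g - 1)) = g - 1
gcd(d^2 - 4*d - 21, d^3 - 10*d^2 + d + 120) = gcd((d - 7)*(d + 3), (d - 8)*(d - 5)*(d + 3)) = d + 3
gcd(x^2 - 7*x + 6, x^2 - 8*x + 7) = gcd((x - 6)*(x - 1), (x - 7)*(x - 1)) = x - 1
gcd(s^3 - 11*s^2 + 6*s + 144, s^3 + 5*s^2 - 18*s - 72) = s + 3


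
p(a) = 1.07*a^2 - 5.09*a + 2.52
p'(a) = 2.14*a - 5.09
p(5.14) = 4.63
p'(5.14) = 5.91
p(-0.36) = 4.49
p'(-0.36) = -5.86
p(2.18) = -3.49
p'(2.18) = -0.42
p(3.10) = -2.98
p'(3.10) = 1.54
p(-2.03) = 17.26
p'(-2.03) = -9.43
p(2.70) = -3.42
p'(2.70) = 0.69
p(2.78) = -3.36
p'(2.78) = 0.86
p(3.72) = -1.61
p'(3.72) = 2.87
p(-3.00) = 27.42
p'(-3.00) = -11.51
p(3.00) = -3.12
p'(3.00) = 1.33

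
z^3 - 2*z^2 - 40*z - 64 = (z - 8)*(z + 2)*(z + 4)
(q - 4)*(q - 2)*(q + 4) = q^3 - 2*q^2 - 16*q + 32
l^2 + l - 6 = (l - 2)*(l + 3)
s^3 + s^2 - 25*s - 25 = (s - 5)*(s + 1)*(s + 5)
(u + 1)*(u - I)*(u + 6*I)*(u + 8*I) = u^4 + u^3 + 13*I*u^3 - 34*u^2 + 13*I*u^2 - 34*u + 48*I*u + 48*I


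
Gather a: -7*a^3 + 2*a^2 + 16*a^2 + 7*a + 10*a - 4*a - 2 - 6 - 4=-7*a^3 + 18*a^2 + 13*a - 12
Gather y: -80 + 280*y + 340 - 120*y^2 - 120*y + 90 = -120*y^2 + 160*y + 350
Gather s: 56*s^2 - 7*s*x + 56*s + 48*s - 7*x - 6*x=56*s^2 + s*(104 - 7*x) - 13*x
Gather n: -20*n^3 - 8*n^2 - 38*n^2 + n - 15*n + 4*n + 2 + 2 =-20*n^3 - 46*n^2 - 10*n + 4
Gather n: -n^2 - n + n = -n^2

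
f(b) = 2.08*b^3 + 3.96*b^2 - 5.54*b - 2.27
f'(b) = 6.24*b^2 + 7.92*b - 5.54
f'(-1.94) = 2.58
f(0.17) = -3.09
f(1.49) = 5.15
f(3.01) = 73.66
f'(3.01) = 74.83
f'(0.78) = 4.43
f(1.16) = -0.12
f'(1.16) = 12.04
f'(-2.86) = 22.85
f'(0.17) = -4.01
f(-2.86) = -2.69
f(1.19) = 0.25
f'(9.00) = 571.18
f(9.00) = 1784.95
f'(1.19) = 12.72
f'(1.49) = 20.11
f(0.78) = -3.19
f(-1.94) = 8.19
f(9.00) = 1784.95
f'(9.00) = 571.18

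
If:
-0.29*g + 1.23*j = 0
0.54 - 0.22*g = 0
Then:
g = 2.45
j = 0.58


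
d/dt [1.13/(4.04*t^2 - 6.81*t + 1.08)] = (7.6953 - 9.1304*t)/(4.04*t^2 - 6.81*t + 1.08)^2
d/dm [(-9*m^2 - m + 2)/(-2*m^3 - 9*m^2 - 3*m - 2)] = 2*(-9*m^4 - 2*m^3 + 15*m^2 + 36*m + 4)/(4*m^6 + 36*m^5 + 93*m^4 + 62*m^3 + 45*m^2 + 12*m + 4)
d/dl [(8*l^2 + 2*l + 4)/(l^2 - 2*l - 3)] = 2*(-9*l^2 - 28*l + 1)/(l^4 - 4*l^3 - 2*l^2 + 12*l + 9)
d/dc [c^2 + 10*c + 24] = 2*c + 10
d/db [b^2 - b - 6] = 2*b - 1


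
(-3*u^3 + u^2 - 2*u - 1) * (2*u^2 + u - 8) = -6*u^5 - u^4 + 21*u^3 - 12*u^2 + 15*u + 8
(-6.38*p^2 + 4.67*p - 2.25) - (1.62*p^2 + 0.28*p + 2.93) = -8.0*p^2 + 4.39*p - 5.18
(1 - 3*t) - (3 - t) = -2*t - 2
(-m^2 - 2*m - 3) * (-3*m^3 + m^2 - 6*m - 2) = 3*m^5 + 5*m^4 + 13*m^3 + 11*m^2 + 22*m + 6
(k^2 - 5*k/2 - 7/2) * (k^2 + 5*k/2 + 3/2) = k^4 - 33*k^2/4 - 25*k/2 - 21/4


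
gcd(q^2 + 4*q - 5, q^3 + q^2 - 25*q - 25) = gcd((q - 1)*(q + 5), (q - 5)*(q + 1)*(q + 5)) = q + 5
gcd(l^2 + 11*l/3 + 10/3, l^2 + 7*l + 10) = l + 2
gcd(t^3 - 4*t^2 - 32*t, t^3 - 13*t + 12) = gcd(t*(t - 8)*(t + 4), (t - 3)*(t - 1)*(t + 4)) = t + 4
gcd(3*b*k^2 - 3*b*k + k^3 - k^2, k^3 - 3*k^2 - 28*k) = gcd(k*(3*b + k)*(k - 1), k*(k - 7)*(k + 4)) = k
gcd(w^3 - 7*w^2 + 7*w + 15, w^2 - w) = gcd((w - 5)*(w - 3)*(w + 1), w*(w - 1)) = 1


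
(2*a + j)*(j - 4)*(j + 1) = 2*a*j^2 - 6*a*j - 8*a + j^3 - 3*j^2 - 4*j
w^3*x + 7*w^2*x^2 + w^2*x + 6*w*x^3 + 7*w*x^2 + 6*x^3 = (w + x)*(w + 6*x)*(w*x + x)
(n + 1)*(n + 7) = n^2 + 8*n + 7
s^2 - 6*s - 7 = (s - 7)*(s + 1)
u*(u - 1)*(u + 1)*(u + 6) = u^4 + 6*u^3 - u^2 - 6*u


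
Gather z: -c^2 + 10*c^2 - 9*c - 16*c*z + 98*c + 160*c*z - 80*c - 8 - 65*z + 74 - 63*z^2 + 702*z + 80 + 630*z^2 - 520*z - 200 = 9*c^2 + 9*c + 567*z^2 + z*(144*c + 117) - 54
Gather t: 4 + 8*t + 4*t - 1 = 12*t + 3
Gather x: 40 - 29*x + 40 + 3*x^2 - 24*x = 3*x^2 - 53*x + 80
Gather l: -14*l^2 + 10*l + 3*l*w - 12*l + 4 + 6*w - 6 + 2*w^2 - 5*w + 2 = -14*l^2 + l*(3*w - 2) + 2*w^2 + w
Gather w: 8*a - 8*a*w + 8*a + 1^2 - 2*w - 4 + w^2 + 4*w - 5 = 16*a + w^2 + w*(2 - 8*a) - 8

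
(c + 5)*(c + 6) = c^2 + 11*c + 30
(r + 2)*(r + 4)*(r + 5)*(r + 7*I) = r^4 + 11*r^3 + 7*I*r^3 + 38*r^2 + 77*I*r^2 + 40*r + 266*I*r + 280*I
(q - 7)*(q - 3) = q^2 - 10*q + 21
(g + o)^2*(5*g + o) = 5*g^3 + 11*g^2*o + 7*g*o^2 + o^3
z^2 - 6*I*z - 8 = (z - 4*I)*(z - 2*I)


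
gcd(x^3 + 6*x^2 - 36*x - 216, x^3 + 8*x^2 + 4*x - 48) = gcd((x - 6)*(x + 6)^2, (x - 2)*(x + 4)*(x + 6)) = x + 6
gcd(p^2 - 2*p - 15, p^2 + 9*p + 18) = p + 3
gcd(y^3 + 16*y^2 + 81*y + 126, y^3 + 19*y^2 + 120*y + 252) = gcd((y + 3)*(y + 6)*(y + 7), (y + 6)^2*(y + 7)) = y^2 + 13*y + 42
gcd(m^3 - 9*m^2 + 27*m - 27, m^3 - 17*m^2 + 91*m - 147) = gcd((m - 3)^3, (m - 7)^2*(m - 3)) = m - 3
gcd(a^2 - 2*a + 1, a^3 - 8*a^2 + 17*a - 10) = a - 1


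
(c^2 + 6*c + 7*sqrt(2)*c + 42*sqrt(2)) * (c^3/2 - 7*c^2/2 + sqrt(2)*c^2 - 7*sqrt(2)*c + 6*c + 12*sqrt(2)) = c^5/2 - c^4/2 + 9*sqrt(2)*c^4/2 - 9*sqrt(2)*c^3/2 - c^3 - 135*sqrt(2)*c^2 + 22*c^2 - 420*c + 324*sqrt(2)*c + 1008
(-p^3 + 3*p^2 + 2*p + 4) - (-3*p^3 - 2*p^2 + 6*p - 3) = 2*p^3 + 5*p^2 - 4*p + 7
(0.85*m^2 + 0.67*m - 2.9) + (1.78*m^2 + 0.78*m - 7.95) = 2.63*m^2 + 1.45*m - 10.85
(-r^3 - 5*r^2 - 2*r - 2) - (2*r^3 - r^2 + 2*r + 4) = -3*r^3 - 4*r^2 - 4*r - 6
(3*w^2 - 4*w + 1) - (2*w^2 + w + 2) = w^2 - 5*w - 1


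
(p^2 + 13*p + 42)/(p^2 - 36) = (p + 7)/(p - 6)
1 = 1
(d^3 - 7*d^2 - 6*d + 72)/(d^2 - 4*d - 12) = (d^2 - d - 12)/(d + 2)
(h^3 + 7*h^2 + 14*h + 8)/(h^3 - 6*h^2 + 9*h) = (h^3 + 7*h^2 + 14*h + 8)/(h*(h^2 - 6*h + 9))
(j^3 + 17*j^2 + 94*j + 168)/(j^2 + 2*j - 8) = (j^2 + 13*j + 42)/(j - 2)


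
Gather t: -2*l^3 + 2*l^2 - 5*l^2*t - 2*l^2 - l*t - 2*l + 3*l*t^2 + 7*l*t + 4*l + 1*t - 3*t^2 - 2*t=-2*l^3 + 2*l + t^2*(3*l - 3) + t*(-5*l^2 + 6*l - 1)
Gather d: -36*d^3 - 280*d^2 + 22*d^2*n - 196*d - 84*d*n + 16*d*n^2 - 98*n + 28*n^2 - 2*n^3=-36*d^3 + d^2*(22*n - 280) + d*(16*n^2 - 84*n - 196) - 2*n^3 + 28*n^2 - 98*n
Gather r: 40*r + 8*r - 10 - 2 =48*r - 12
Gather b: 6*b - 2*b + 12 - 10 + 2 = 4*b + 4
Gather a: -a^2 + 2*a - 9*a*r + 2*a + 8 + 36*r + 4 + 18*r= -a^2 + a*(4 - 9*r) + 54*r + 12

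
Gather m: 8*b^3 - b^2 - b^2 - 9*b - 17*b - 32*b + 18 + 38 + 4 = 8*b^3 - 2*b^2 - 58*b + 60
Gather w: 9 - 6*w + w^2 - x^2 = w^2 - 6*w - x^2 + 9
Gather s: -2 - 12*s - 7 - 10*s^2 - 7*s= -10*s^2 - 19*s - 9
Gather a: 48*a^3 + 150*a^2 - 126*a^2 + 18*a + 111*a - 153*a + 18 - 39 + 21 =48*a^3 + 24*a^2 - 24*a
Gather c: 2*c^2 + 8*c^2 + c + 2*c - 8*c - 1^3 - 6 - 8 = 10*c^2 - 5*c - 15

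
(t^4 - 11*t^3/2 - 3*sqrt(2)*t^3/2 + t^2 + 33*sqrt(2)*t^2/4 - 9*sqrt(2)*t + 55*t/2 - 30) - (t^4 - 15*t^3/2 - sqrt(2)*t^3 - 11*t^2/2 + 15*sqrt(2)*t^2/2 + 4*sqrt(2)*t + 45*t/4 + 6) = -sqrt(2)*t^3/2 + 2*t^3 + 3*sqrt(2)*t^2/4 + 13*t^2/2 - 13*sqrt(2)*t + 65*t/4 - 36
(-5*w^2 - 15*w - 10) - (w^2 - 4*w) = -6*w^2 - 11*w - 10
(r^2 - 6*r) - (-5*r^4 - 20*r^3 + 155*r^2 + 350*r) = 5*r^4 + 20*r^3 - 154*r^2 - 356*r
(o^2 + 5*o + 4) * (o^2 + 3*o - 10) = o^4 + 8*o^3 + 9*o^2 - 38*o - 40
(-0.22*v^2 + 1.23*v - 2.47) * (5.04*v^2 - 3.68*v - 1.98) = -1.1088*v^4 + 7.0088*v^3 - 16.5396*v^2 + 6.6542*v + 4.8906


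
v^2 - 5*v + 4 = (v - 4)*(v - 1)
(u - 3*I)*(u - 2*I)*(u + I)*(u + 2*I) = u^4 - 2*I*u^3 + 7*u^2 - 8*I*u + 12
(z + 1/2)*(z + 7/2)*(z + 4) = z^3 + 8*z^2 + 71*z/4 + 7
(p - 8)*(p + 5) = p^2 - 3*p - 40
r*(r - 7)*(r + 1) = r^3 - 6*r^2 - 7*r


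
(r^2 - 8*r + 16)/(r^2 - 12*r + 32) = (r - 4)/(r - 8)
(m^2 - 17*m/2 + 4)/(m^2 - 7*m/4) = 2*(2*m^2 - 17*m + 8)/(m*(4*m - 7))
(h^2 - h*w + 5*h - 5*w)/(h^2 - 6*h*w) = (h^2 - h*w + 5*h - 5*w)/(h*(h - 6*w))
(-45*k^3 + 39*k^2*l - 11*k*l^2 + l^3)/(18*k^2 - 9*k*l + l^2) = (-15*k^2 + 8*k*l - l^2)/(6*k - l)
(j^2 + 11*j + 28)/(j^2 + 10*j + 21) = (j + 4)/(j + 3)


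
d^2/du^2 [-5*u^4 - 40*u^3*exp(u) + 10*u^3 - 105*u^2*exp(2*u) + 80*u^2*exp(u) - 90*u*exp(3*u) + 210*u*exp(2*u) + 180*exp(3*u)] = -40*u^3*exp(u) - 420*u^2*exp(2*u) - 160*u^2*exp(u) - 60*u^2 - 810*u*exp(3*u) + 80*u*exp(u) + 60*u + 1080*exp(3*u) + 630*exp(2*u) + 160*exp(u)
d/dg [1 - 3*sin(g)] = -3*cos(g)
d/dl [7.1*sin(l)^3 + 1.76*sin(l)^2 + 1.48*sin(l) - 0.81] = (21.3*sin(l)^2 + 3.52*sin(l) + 1.48)*cos(l)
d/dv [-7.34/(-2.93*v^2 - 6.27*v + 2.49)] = (-43.0124*v - 46.0218)/(2.93*v^2 + 6.27*v - 2.49)^2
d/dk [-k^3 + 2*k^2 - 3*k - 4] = -3*k^2 + 4*k - 3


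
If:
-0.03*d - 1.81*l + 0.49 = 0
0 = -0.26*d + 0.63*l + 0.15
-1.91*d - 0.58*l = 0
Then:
No Solution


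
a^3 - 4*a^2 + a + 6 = (a - 3)*(a - 2)*(a + 1)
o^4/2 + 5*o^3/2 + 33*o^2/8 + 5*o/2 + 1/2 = (o/2 + 1)*(o + 1/2)^2*(o + 2)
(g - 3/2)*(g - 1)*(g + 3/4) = g^3 - 7*g^2/4 - 3*g/8 + 9/8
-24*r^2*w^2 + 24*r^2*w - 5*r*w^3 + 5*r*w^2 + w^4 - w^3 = w*(-8*r + w)*(3*r + w)*(w - 1)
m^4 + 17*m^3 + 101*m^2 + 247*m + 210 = (m + 2)*(m + 3)*(m + 5)*(m + 7)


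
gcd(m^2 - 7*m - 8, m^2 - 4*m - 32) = m - 8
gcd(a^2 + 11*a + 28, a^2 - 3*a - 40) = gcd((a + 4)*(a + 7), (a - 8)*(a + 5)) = 1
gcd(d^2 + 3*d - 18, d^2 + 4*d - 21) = d - 3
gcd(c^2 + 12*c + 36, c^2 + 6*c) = c + 6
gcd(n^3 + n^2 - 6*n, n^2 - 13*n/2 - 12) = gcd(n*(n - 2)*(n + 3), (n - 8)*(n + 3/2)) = 1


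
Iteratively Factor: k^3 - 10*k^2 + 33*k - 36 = (k - 4)*(k^2 - 6*k + 9) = (k - 4)*(k - 3)*(k - 3)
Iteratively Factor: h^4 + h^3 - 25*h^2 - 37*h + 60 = (h + 4)*(h^3 - 3*h^2 - 13*h + 15) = (h - 5)*(h + 4)*(h^2 + 2*h - 3) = (h - 5)*(h + 3)*(h + 4)*(h - 1)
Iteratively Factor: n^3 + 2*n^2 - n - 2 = (n + 1)*(n^2 + n - 2) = (n + 1)*(n + 2)*(n - 1)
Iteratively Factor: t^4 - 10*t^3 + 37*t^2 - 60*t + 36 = (t - 3)*(t^3 - 7*t^2 + 16*t - 12) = (t - 3)*(t - 2)*(t^2 - 5*t + 6) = (t - 3)^2*(t - 2)*(t - 2)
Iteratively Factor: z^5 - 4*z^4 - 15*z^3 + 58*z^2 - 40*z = (z - 1)*(z^4 - 3*z^3 - 18*z^2 + 40*z) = (z - 2)*(z - 1)*(z^3 - z^2 - 20*z) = (z - 2)*(z - 1)*(z + 4)*(z^2 - 5*z) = z*(z - 2)*(z - 1)*(z + 4)*(z - 5)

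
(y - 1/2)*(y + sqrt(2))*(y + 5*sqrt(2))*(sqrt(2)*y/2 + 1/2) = sqrt(2)*y^4/2 - sqrt(2)*y^3/4 + 13*y^3/2 - 13*y^2/4 + 8*sqrt(2)*y^2 - 4*sqrt(2)*y + 5*y - 5/2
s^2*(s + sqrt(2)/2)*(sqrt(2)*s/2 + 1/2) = sqrt(2)*s^4/2 + s^3 + sqrt(2)*s^2/4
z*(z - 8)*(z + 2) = z^3 - 6*z^2 - 16*z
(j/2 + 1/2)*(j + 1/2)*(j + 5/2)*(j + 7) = j^4/2 + 11*j^3/2 + 129*j^2/8 + 31*j/2 + 35/8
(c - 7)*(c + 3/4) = c^2 - 25*c/4 - 21/4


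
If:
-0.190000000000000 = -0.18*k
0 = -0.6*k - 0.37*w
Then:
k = 1.06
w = -1.71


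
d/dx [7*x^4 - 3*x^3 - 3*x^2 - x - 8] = 28*x^3 - 9*x^2 - 6*x - 1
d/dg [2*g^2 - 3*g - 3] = 4*g - 3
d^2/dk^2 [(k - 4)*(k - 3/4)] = 2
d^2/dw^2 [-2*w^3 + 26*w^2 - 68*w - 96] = 52 - 12*w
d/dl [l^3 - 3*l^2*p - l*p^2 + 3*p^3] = 3*l^2 - 6*l*p - p^2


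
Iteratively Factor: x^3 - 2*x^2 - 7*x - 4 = (x + 1)*(x^2 - 3*x - 4) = (x - 4)*(x + 1)*(x + 1)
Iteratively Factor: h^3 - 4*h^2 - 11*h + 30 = (h + 3)*(h^2 - 7*h + 10) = (h - 2)*(h + 3)*(h - 5)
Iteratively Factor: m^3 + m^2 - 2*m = (m - 1)*(m^2 + 2*m) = m*(m - 1)*(m + 2)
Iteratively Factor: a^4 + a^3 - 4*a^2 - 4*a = (a - 2)*(a^3 + 3*a^2 + 2*a) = (a - 2)*(a + 2)*(a^2 + a) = (a - 2)*(a + 1)*(a + 2)*(a)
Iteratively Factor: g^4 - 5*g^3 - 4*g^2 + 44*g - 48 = (g + 3)*(g^3 - 8*g^2 + 20*g - 16) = (g - 4)*(g + 3)*(g^2 - 4*g + 4) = (g - 4)*(g - 2)*(g + 3)*(g - 2)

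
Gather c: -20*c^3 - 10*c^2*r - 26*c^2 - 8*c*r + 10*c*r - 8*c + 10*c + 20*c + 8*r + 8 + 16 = -20*c^3 + c^2*(-10*r - 26) + c*(2*r + 22) + 8*r + 24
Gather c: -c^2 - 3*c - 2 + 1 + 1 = -c^2 - 3*c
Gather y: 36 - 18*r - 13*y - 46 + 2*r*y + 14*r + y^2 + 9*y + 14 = -4*r + y^2 + y*(2*r - 4) + 4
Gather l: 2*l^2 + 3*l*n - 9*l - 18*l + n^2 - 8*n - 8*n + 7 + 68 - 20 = 2*l^2 + l*(3*n - 27) + n^2 - 16*n + 55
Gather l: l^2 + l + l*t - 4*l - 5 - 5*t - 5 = l^2 + l*(t - 3) - 5*t - 10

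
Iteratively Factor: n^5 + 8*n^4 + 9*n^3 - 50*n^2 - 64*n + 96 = (n + 4)*(n^4 + 4*n^3 - 7*n^2 - 22*n + 24) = (n - 2)*(n + 4)*(n^3 + 6*n^2 + 5*n - 12) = (n - 2)*(n - 1)*(n + 4)*(n^2 + 7*n + 12) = (n - 2)*(n - 1)*(n + 4)^2*(n + 3)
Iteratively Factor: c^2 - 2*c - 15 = (c + 3)*(c - 5)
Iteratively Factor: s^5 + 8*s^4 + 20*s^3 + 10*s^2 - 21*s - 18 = (s + 3)*(s^4 + 5*s^3 + 5*s^2 - 5*s - 6) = (s + 2)*(s + 3)*(s^3 + 3*s^2 - s - 3) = (s + 1)*(s + 2)*(s + 3)*(s^2 + 2*s - 3) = (s + 1)*(s + 2)*(s + 3)^2*(s - 1)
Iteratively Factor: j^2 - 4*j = (j - 4)*(j)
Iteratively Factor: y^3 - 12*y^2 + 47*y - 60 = (y - 3)*(y^2 - 9*y + 20) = (y - 5)*(y - 3)*(y - 4)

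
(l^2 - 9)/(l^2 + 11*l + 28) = (l^2 - 9)/(l^2 + 11*l + 28)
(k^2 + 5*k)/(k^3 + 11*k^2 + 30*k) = 1/(k + 6)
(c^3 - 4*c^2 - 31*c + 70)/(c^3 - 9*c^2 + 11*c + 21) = (c^2 + 3*c - 10)/(c^2 - 2*c - 3)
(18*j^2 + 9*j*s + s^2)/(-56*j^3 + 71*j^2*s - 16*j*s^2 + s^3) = (18*j^2 + 9*j*s + s^2)/(-56*j^3 + 71*j^2*s - 16*j*s^2 + s^3)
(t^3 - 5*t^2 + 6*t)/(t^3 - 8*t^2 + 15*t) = (t - 2)/(t - 5)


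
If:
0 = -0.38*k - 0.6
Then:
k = -1.58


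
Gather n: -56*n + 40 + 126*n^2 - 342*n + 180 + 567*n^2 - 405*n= 693*n^2 - 803*n + 220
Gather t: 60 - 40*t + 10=70 - 40*t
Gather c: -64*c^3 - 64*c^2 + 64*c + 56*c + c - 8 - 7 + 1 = -64*c^3 - 64*c^2 + 121*c - 14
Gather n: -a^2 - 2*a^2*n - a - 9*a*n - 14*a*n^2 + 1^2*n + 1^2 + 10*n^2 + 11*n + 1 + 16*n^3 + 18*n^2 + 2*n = -a^2 - a + 16*n^3 + n^2*(28 - 14*a) + n*(-2*a^2 - 9*a + 14) + 2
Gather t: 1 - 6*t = 1 - 6*t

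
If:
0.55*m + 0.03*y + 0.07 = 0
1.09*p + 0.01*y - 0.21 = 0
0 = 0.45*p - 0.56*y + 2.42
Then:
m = -0.37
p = 0.15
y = 4.44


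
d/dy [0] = 0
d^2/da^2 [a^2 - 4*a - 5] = 2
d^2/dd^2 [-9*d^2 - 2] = -18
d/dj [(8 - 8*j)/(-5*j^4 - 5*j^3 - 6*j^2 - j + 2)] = 8*(5*j^4 + 5*j^3 + 6*j^2 + j - (j - 1)*(20*j^3 + 15*j^2 + 12*j + 1) - 2)/(5*j^4 + 5*j^3 + 6*j^2 + j - 2)^2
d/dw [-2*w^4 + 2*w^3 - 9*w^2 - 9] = 2*w*(-4*w^2 + 3*w - 9)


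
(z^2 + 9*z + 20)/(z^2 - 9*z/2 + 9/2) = 2*(z^2 + 9*z + 20)/(2*z^2 - 9*z + 9)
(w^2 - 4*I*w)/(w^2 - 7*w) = (w - 4*I)/(w - 7)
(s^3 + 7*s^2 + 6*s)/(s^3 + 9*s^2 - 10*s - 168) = s*(s + 1)/(s^2 + 3*s - 28)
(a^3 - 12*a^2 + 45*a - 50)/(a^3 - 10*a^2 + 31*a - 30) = (a - 5)/(a - 3)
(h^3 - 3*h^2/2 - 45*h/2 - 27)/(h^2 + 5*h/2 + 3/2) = (h^2 - 3*h - 18)/(h + 1)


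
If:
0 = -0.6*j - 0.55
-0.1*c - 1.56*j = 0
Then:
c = 14.30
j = -0.92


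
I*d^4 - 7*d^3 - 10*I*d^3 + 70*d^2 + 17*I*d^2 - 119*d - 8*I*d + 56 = (d - 8)*(d - 1)*(d + 7*I)*(I*d - I)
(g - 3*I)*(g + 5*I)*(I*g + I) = I*g^3 - 2*g^2 + I*g^2 - 2*g + 15*I*g + 15*I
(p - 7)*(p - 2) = p^2 - 9*p + 14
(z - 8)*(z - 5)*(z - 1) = z^3 - 14*z^2 + 53*z - 40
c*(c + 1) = c^2 + c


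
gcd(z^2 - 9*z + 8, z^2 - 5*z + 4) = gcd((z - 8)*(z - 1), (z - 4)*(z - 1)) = z - 1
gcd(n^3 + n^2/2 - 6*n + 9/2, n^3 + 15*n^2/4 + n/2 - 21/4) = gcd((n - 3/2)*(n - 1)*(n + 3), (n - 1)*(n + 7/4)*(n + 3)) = n^2 + 2*n - 3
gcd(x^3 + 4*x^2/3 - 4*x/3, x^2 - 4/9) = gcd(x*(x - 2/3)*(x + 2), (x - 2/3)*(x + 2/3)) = x - 2/3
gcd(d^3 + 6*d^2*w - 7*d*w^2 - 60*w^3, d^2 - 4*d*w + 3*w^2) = -d + 3*w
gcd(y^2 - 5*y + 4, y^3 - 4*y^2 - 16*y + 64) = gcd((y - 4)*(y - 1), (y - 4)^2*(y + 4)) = y - 4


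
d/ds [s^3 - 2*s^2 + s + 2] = 3*s^2 - 4*s + 1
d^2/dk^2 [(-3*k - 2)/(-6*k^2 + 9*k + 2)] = 6*((5 - 18*k)*(-6*k^2 + 9*k + 2) - 3*(3*k + 2)*(4*k - 3)^2)/(-6*k^2 + 9*k + 2)^3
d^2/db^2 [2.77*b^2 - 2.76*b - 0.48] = 5.54000000000000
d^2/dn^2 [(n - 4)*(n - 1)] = 2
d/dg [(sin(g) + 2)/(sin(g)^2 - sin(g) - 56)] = (-4*sin(g) + cos(g)^2 - 55)*cos(g)/(sin(g) + cos(g)^2 + 55)^2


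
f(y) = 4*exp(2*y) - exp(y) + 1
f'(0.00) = 7.00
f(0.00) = 4.00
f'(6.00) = 1301634.90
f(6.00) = 650616.74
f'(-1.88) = 0.03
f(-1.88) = 0.94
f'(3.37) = 6735.41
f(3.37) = 3354.16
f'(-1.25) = 0.37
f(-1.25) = 1.04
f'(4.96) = 162521.33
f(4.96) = 81190.37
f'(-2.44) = -0.03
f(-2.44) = 0.94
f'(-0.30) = 3.65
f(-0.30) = 2.45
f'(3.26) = 5402.58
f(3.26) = 2689.26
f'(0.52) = 20.95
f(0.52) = 10.63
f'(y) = 8*exp(2*y) - exp(y)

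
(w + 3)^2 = w^2 + 6*w + 9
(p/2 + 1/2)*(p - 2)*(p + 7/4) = p^3/2 + 3*p^2/8 - 15*p/8 - 7/4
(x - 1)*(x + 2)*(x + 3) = x^3 + 4*x^2 + x - 6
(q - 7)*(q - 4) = q^2 - 11*q + 28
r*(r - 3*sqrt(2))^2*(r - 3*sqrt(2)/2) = r^4 - 15*sqrt(2)*r^3/2 + 36*r^2 - 27*sqrt(2)*r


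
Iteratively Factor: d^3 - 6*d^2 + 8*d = (d - 2)*(d^2 - 4*d) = d*(d - 2)*(d - 4)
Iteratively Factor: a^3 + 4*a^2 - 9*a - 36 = (a + 4)*(a^2 - 9) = (a + 3)*(a + 4)*(a - 3)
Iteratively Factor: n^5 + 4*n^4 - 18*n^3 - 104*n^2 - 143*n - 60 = (n + 4)*(n^4 - 18*n^2 - 32*n - 15) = (n - 5)*(n + 4)*(n^3 + 5*n^2 + 7*n + 3) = (n - 5)*(n + 3)*(n + 4)*(n^2 + 2*n + 1) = (n - 5)*(n + 1)*(n + 3)*(n + 4)*(n + 1)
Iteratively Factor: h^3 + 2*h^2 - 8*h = (h)*(h^2 + 2*h - 8) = h*(h + 4)*(h - 2)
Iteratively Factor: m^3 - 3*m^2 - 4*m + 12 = (m - 2)*(m^2 - m - 6) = (m - 3)*(m - 2)*(m + 2)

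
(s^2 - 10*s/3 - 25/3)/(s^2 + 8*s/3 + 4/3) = (3*s^2 - 10*s - 25)/(3*s^2 + 8*s + 4)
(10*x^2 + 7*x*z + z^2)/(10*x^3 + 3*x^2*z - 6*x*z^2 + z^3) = (10*x^2 + 7*x*z + z^2)/(10*x^3 + 3*x^2*z - 6*x*z^2 + z^3)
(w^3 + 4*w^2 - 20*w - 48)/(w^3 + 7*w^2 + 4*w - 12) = (w - 4)/(w - 1)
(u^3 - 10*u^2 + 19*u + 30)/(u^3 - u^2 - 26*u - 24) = (u - 5)/(u + 4)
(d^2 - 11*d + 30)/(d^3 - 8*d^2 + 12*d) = (d - 5)/(d*(d - 2))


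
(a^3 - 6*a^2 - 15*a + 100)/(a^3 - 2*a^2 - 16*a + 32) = (a^2 - 10*a + 25)/(a^2 - 6*a + 8)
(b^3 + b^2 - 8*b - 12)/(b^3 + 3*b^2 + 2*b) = (b^2 - b - 6)/(b*(b + 1))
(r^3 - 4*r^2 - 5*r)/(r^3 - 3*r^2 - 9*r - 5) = r/(r + 1)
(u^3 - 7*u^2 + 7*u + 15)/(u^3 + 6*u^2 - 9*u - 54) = (u^2 - 4*u - 5)/(u^2 + 9*u + 18)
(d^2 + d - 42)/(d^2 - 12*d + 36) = (d + 7)/(d - 6)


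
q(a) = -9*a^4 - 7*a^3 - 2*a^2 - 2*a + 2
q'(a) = -36*a^3 - 21*a^2 - 4*a - 2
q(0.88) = -11.48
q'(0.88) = -46.32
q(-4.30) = -2546.75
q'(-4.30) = 2489.16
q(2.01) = -213.85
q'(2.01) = -387.22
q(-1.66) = -36.51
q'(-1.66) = 111.45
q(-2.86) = -447.04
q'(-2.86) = 679.84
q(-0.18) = 2.33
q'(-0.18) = -1.75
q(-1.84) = -60.65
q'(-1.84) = 158.52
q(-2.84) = -433.59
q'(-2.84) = 664.61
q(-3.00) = -550.00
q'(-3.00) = 793.00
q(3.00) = -940.00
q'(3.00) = -1175.00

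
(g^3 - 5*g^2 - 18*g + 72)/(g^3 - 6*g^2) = (g^2 + g - 12)/g^2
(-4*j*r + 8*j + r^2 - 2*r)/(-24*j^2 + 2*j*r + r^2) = (r - 2)/(6*j + r)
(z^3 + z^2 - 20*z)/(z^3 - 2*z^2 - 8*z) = (z + 5)/(z + 2)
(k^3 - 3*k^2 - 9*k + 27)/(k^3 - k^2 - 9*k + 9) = (k - 3)/(k - 1)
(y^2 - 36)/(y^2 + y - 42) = (y + 6)/(y + 7)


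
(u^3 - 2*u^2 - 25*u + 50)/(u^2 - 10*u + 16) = (u^2 - 25)/(u - 8)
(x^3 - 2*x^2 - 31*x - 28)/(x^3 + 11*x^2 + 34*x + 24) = (x - 7)/(x + 6)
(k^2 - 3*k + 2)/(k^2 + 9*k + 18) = (k^2 - 3*k + 2)/(k^2 + 9*k + 18)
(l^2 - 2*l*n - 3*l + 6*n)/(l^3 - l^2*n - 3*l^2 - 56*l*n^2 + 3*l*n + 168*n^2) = (l - 2*n)/(l^2 - l*n - 56*n^2)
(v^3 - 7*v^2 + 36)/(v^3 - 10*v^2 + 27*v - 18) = (v + 2)/(v - 1)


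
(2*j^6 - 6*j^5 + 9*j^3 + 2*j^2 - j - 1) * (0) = 0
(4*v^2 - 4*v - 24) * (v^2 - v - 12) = 4*v^4 - 8*v^3 - 68*v^2 + 72*v + 288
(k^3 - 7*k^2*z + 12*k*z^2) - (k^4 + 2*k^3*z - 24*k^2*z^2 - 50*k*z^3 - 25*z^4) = -k^4 - 2*k^3*z + k^3 + 24*k^2*z^2 - 7*k^2*z + 50*k*z^3 + 12*k*z^2 + 25*z^4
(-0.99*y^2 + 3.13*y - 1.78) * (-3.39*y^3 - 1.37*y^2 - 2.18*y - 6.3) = 3.3561*y^5 - 9.2544*y^4 + 3.9043*y^3 + 1.8522*y^2 - 15.8386*y + 11.214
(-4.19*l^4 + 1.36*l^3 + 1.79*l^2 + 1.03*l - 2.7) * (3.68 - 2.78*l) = 11.6482*l^5 - 19.2*l^4 + 0.0286000000000008*l^3 + 3.7238*l^2 + 11.2964*l - 9.936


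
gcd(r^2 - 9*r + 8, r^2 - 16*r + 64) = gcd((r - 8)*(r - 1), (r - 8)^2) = r - 8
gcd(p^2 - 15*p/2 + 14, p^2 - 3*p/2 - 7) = p - 7/2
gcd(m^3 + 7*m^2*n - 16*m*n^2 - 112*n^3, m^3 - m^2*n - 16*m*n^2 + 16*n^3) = m^2 - 16*n^2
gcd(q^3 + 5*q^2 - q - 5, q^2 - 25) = q + 5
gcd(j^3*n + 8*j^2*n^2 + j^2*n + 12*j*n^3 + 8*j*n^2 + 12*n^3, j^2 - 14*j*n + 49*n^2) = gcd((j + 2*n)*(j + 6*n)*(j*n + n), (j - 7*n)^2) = 1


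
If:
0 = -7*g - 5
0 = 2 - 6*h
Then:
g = -5/7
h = 1/3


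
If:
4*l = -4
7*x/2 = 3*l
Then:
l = -1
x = -6/7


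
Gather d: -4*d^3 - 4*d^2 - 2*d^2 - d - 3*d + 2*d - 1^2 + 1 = -4*d^3 - 6*d^2 - 2*d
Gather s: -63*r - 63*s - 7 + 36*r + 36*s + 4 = -27*r - 27*s - 3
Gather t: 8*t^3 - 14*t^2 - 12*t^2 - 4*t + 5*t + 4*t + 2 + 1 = 8*t^3 - 26*t^2 + 5*t + 3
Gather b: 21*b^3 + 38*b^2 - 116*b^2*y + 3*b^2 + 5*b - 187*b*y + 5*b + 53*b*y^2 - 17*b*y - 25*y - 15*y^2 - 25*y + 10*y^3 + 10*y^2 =21*b^3 + b^2*(41 - 116*y) + b*(53*y^2 - 204*y + 10) + 10*y^3 - 5*y^2 - 50*y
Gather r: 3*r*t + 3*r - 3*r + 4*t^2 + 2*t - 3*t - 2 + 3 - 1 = 3*r*t + 4*t^2 - t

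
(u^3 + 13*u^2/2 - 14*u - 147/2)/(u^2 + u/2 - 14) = (u^2 + 10*u + 21)/(u + 4)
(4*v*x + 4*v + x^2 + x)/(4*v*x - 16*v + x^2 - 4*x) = (x + 1)/(x - 4)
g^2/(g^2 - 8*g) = g/(g - 8)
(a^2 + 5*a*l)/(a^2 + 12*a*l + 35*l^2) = a/(a + 7*l)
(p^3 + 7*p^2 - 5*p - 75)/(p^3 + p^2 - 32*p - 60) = (p^2 + 2*p - 15)/(p^2 - 4*p - 12)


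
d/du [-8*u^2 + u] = 1 - 16*u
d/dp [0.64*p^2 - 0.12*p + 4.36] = 1.28*p - 0.12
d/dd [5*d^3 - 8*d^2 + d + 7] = 15*d^2 - 16*d + 1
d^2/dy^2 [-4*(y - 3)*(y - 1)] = -8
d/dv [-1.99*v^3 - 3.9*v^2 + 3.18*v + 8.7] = -5.97*v^2 - 7.8*v + 3.18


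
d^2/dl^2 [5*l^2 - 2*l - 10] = 10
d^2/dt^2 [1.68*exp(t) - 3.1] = 1.68*exp(t)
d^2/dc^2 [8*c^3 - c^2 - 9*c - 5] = 48*c - 2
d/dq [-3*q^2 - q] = -6*q - 1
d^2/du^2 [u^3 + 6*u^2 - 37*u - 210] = 6*u + 12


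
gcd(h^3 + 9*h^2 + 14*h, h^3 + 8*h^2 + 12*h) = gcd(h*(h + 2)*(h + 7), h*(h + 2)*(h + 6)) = h^2 + 2*h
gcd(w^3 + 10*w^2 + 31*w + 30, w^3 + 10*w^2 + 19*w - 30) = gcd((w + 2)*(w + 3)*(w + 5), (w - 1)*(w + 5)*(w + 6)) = w + 5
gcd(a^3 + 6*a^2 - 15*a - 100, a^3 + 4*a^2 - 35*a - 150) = a^2 + 10*a + 25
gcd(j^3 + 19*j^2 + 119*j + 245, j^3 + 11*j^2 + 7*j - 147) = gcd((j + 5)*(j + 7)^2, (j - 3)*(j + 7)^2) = j^2 + 14*j + 49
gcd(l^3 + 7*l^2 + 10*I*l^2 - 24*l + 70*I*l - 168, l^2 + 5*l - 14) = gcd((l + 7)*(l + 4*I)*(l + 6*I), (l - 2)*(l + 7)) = l + 7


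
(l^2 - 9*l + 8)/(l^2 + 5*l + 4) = (l^2 - 9*l + 8)/(l^2 + 5*l + 4)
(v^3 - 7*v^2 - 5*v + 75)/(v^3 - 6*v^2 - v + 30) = (v^2 - 2*v - 15)/(v^2 - v - 6)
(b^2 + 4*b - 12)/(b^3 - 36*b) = (b - 2)/(b*(b - 6))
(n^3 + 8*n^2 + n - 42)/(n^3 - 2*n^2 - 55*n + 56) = (n^2 + n - 6)/(n^2 - 9*n + 8)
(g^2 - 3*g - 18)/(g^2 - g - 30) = (g + 3)/(g + 5)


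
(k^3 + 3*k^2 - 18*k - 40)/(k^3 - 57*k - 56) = (-k^3 - 3*k^2 + 18*k + 40)/(-k^3 + 57*k + 56)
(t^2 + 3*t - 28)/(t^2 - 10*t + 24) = (t + 7)/(t - 6)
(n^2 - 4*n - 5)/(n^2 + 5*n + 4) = (n - 5)/(n + 4)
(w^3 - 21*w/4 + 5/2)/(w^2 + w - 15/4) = (2*w^2 - 5*w + 2)/(2*w - 3)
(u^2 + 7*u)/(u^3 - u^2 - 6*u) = (u + 7)/(u^2 - u - 6)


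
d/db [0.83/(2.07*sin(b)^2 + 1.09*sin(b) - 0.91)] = -(3.4362*sin(b) + 0.9047)*cos(b)/(2.07*sin(b)^2 + 1.09*sin(b) - 0.91)^2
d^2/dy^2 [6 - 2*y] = 0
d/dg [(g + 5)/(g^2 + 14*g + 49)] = (-g - 3)/(g^3 + 21*g^2 + 147*g + 343)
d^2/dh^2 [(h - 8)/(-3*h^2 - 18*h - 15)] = 2*(-4*(h - 8)*(h + 3)^2 + (3*h - 2)*(h^2 + 6*h + 5))/(3*(h^2 + 6*h + 5)^3)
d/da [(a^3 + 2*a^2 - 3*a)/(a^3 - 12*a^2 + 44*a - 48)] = 2*(-7*a^4 + 47*a^3 - 46*a^2 - 96*a + 72)/(a^6 - 24*a^5 + 232*a^4 - 1152*a^3 + 3088*a^2 - 4224*a + 2304)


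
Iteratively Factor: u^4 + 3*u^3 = (u)*(u^3 + 3*u^2) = u^2*(u^2 + 3*u) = u^3*(u + 3)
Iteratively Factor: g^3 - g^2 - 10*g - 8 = (g + 2)*(g^2 - 3*g - 4) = (g + 1)*(g + 2)*(g - 4)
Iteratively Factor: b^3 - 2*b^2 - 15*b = (b)*(b^2 - 2*b - 15) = b*(b + 3)*(b - 5)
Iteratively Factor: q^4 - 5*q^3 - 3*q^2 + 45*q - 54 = (q - 2)*(q^3 - 3*q^2 - 9*q + 27) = (q - 3)*(q - 2)*(q^2 - 9) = (q - 3)^2*(q - 2)*(q + 3)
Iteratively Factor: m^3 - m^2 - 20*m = (m)*(m^2 - m - 20) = m*(m - 5)*(m + 4)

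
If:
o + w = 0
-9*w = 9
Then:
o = 1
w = -1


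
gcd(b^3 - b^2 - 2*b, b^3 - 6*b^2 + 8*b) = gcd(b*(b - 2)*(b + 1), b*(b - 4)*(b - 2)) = b^2 - 2*b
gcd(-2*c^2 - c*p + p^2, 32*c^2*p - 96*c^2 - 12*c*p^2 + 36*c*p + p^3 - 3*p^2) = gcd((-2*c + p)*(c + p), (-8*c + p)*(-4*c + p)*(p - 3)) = 1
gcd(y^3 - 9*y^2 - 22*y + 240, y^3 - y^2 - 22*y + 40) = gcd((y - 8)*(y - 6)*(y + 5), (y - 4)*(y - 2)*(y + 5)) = y + 5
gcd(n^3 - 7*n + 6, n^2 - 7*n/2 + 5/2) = n - 1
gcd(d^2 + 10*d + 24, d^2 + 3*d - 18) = d + 6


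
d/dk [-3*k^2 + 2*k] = 2 - 6*k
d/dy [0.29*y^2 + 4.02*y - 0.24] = 0.58*y + 4.02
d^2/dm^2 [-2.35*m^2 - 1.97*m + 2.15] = -4.70000000000000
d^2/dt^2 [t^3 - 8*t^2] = 6*t - 16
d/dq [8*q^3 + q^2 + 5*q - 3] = 24*q^2 + 2*q + 5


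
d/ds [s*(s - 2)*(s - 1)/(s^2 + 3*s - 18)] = (s^4 + 6*s^3 - 65*s^2 + 108*s - 36)/(s^4 + 6*s^3 - 27*s^2 - 108*s + 324)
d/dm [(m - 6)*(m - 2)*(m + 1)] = 3*m^2 - 14*m + 4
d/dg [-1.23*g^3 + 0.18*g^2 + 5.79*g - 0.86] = -3.69*g^2 + 0.36*g + 5.79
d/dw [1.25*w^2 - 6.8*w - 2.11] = 2.5*w - 6.8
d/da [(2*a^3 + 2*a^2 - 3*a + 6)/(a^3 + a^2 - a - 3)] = (2*a^3 - 35*a^2 - 24*a + 15)/(a^6 + 2*a^5 - a^4 - 8*a^3 - 5*a^2 + 6*a + 9)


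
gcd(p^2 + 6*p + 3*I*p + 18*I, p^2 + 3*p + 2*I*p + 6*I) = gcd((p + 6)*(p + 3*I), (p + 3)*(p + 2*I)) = 1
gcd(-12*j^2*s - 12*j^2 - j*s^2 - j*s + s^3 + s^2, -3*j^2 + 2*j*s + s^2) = 3*j + s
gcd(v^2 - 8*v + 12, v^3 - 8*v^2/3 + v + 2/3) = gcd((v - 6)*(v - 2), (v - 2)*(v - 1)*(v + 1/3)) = v - 2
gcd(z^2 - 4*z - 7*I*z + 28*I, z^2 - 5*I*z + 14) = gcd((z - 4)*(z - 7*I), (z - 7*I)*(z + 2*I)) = z - 7*I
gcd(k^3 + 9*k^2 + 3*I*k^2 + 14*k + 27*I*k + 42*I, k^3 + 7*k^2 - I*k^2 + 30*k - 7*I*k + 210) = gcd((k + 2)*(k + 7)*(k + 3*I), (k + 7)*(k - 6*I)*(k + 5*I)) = k + 7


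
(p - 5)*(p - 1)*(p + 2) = p^3 - 4*p^2 - 7*p + 10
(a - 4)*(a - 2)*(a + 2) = a^3 - 4*a^2 - 4*a + 16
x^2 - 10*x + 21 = (x - 7)*(x - 3)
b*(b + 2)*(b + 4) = b^3 + 6*b^2 + 8*b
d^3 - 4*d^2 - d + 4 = (d - 4)*(d - 1)*(d + 1)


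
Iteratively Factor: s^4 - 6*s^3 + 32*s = (s)*(s^3 - 6*s^2 + 32) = s*(s + 2)*(s^2 - 8*s + 16) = s*(s - 4)*(s + 2)*(s - 4)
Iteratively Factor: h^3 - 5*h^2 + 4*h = (h - 4)*(h^2 - h) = (h - 4)*(h - 1)*(h)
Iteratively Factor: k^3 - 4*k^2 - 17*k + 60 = (k + 4)*(k^2 - 8*k + 15) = (k - 3)*(k + 4)*(k - 5)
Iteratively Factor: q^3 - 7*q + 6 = (q - 2)*(q^2 + 2*q - 3) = (q - 2)*(q - 1)*(q + 3)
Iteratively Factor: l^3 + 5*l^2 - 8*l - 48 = (l - 3)*(l^2 + 8*l + 16) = (l - 3)*(l + 4)*(l + 4)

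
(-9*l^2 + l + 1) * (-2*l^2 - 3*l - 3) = 18*l^4 + 25*l^3 + 22*l^2 - 6*l - 3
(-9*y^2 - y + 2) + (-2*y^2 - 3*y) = -11*y^2 - 4*y + 2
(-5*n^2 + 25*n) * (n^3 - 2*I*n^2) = -5*n^5 + 25*n^4 + 10*I*n^4 - 50*I*n^3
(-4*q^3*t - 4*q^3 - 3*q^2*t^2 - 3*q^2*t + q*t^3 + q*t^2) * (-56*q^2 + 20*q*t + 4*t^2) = 224*q^5*t + 224*q^5 + 88*q^4*t^2 + 88*q^4*t - 132*q^3*t^3 - 132*q^3*t^2 + 8*q^2*t^4 + 8*q^2*t^3 + 4*q*t^5 + 4*q*t^4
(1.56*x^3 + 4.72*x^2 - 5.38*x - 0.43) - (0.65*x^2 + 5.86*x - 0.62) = 1.56*x^3 + 4.07*x^2 - 11.24*x + 0.19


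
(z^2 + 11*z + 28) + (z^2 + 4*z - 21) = 2*z^2 + 15*z + 7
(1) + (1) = 2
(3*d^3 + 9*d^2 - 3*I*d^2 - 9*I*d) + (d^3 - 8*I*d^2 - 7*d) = 4*d^3 + 9*d^2 - 11*I*d^2 - 7*d - 9*I*d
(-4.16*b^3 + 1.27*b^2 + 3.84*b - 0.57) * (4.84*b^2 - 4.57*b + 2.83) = -20.1344*b^5 + 25.158*b^4 + 1.0089*b^3 - 16.7135*b^2 + 13.4721*b - 1.6131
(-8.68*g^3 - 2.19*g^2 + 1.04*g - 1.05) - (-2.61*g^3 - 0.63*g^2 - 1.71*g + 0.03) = -6.07*g^3 - 1.56*g^2 + 2.75*g - 1.08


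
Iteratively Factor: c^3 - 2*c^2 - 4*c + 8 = (c - 2)*(c^2 - 4) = (c - 2)*(c + 2)*(c - 2)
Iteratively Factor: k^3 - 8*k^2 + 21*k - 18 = (k - 3)*(k^2 - 5*k + 6) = (k - 3)*(k - 2)*(k - 3)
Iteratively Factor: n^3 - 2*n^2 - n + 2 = (n - 2)*(n^2 - 1) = (n - 2)*(n + 1)*(n - 1)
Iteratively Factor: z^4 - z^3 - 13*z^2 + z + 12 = (z + 1)*(z^3 - 2*z^2 - 11*z + 12) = (z - 4)*(z + 1)*(z^2 + 2*z - 3) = (z - 4)*(z - 1)*(z + 1)*(z + 3)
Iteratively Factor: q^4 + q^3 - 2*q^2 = (q + 2)*(q^3 - q^2) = (q - 1)*(q + 2)*(q^2) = q*(q - 1)*(q + 2)*(q)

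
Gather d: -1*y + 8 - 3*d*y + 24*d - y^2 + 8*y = d*(24 - 3*y) - y^2 + 7*y + 8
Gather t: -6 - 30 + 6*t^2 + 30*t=6*t^2 + 30*t - 36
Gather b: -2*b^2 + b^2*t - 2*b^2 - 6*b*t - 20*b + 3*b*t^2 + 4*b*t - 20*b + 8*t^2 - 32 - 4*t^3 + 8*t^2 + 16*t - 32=b^2*(t - 4) + b*(3*t^2 - 2*t - 40) - 4*t^3 + 16*t^2 + 16*t - 64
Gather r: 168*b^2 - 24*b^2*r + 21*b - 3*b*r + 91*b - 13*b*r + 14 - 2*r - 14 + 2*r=168*b^2 + 112*b + r*(-24*b^2 - 16*b)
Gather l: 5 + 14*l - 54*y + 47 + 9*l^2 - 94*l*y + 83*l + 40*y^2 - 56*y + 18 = 9*l^2 + l*(97 - 94*y) + 40*y^2 - 110*y + 70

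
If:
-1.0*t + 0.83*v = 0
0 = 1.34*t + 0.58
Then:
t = -0.43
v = -0.52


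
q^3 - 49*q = q*(q - 7)*(q + 7)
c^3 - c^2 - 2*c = c*(c - 2)*(c + 1)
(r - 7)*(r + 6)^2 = r^3 + 5*r^2 - 48*r - 252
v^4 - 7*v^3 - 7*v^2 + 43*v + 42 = (v - 7)*(v - 3)*(v + 1)*(v + 2)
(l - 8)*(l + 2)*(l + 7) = l^3 + l^2 - 58*l - 112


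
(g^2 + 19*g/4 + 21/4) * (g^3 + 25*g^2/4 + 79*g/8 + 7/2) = g^5 + 11*g^4 + 717*g^3/16 + 2663*g^2/32 + 2191*g/32 + 147/8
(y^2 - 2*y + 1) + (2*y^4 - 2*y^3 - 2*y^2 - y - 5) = 2*y^4 - 2*y^3 - y^2 - 3*y - 4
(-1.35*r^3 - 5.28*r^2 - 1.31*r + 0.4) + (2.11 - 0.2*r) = -1.35*r^3 - 5.28*r^2 - 1.51*r + 2.51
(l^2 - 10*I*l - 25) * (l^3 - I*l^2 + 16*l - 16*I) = l^5 - 11*I*l^4 - 19*l^3 - 151*I*l^2 - 560*l + 400*I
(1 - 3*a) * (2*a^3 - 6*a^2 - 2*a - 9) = -6*a^4 + 20*a^3 + 25*a - 9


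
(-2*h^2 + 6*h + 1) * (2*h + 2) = -4*h^3 + 8*h^2 + 14*h + 2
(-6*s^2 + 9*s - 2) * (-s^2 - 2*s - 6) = 6*s^4 + 3*s^3 + 20*s^2 - 50*s + 12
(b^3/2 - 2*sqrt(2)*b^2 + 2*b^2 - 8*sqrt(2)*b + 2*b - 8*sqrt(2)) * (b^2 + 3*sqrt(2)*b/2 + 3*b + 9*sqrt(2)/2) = b^5/2 - 5*sqrt(2)*b^4/4 + 7*b^4/2 - 35*sqrt(2)*b^3/4 + 2*b^3 - 36*b^2 - 20*sqrt(2)*b^2 - 96*b - 15*sqrt(2)*b - 72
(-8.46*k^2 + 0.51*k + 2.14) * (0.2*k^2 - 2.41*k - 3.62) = -1.692*k^4 + 20.4906*k^3 + 29.8241*k^2 - 7.0036*k - 7.7468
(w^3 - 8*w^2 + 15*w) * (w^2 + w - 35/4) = w^5 - 7*w^4 - 7*w^3/4 + 85*w^2 - 525*w/4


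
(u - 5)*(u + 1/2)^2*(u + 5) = u^4 + u^3 - 99*u^2/4 - 25*u - 25/4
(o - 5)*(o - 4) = o^2 - 9*o + 20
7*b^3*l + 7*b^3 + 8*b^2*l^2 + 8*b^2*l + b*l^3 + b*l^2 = (b + l)*(7*b + l)*(b*l + b)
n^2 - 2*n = n*(n - 2)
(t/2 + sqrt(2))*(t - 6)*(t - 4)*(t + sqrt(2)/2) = t^4/2 - 5*t^3 + 5*sqrt(2)*t^3/4 - 25*sqrt(2)*t^2/2 + 13*t^2 - 10*t + 30*sqrt(2)*t + 24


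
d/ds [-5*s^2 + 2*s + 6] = 2 - 10*s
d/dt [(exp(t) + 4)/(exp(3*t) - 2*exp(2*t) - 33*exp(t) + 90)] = ((exp(t) + 4)*(-3*exp(2*t) + 4*exp(t) + 33) + exp(3*t) - 2*exp(2*t) - 33*exp(t) + 90)*exp(t)/(exp(3*t) - 2*exp(2*t) - 33*exp(t) + 90)^2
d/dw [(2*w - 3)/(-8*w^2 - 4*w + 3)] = 2*(8*w^2 - 24*w - 3)/(64*w^4 + 64*w^3 - 32*w^2 - 24*w + 9)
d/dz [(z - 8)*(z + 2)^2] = (z + 2)*(3*z - 14)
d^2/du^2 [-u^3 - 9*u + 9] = -6*u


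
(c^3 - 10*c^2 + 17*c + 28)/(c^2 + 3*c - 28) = (c^2 - 6*c - 7)/(c + 7)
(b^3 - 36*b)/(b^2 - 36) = b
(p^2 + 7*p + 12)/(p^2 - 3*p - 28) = (p + 3)/(p - 7)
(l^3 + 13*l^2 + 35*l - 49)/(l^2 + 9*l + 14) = (l^2 + 6*l - 7)/(l + 2)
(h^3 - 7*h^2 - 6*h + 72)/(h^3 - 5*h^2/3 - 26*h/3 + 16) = 3*(h^2 - 10*h + 24)/(3*h^2 - 14*h + 16)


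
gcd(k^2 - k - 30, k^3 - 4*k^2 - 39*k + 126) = 1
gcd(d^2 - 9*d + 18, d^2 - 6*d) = d - 6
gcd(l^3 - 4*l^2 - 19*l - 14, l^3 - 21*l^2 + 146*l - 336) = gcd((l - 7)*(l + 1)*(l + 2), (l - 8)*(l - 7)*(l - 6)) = l - 7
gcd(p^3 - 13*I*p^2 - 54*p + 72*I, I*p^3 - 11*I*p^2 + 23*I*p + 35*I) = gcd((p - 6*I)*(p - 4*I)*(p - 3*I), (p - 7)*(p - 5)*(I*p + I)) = 1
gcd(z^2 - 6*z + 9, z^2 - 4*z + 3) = z - 3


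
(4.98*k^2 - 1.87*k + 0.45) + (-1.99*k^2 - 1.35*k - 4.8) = 2.99*k^2 - 3.22*k - 4.35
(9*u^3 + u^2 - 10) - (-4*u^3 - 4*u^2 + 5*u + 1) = 13*u^3 + 5*u^2 - 5*u - 11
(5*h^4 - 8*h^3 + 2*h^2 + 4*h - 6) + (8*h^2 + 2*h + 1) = 5*h^4 - 8*h^3 + 10*h^2 + 6*h - 5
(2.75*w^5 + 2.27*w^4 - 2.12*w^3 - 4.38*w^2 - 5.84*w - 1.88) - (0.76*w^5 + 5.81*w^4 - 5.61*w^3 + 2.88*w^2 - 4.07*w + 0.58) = 1.99*w^5 - 3.54*w^4 + 3.49*w^3 - 7.26*w^2 - 1.77*w - 2.46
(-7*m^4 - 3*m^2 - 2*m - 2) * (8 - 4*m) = 28*m^5 - 56*m^4 + 12*m^3 - 16*m^2 - 8*m - 16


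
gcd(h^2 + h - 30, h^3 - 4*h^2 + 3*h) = 1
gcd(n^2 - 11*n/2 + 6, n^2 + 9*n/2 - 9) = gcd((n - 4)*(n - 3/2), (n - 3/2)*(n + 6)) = n - 3/2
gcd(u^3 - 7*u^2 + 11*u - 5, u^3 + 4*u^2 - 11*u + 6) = u^2 - 2*u + 1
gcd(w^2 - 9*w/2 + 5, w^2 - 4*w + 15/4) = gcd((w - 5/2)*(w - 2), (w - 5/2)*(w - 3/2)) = w - 5/2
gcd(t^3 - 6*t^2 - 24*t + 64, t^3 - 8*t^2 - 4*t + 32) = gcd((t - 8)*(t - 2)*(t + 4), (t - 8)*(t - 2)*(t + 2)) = t^2 - 10*t + 16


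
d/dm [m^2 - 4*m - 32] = 2*m - 4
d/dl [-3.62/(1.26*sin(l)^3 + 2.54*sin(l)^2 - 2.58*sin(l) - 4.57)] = (13.6836*sin(l)^2 + 18.3896*sin(l) - 9.3396)*cos(l)/(1.26*sin(l)^3 + 2.54*sin(l)^2 - 2.58*sin(l) - 4.57)^2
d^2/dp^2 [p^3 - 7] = 6*p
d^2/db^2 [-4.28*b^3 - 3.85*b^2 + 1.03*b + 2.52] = -25.68*b - 7.7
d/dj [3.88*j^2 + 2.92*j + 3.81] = 7.76*j + 2.92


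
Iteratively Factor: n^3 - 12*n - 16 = (n + 2)*(n^2 - 2*n - 8) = (n - 4)*(n + 2)*(n + 2)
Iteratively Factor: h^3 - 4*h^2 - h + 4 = (h - 4)*(h^2 - 1) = (h - 4)*(h - 1)*(h + 1)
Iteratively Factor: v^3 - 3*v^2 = (v - 3)*(v^2) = v*(v - 3)*(v)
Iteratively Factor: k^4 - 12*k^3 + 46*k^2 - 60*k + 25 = (k - 1)*(k^3 - 11*k^2 + 35*k - 25) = (k - 1)^2*(k^2 - 10*k + 25) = (k - 5)*(k - 1)^2*(k - 5)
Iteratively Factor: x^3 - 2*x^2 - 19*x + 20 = (x - 5)*(x^2 + 3*x - 4) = (x - 5)*(x + 4)*(x - 1)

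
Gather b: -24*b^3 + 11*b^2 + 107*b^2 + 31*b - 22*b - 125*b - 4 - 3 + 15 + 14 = -24*b^3 + 118*b^2 - 116*b + 22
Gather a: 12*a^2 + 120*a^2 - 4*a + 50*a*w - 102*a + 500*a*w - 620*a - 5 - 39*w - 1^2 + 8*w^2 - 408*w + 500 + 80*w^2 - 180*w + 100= 132*a^2 + a*(550*w - 726) + 88*w^2 - 627*w + 594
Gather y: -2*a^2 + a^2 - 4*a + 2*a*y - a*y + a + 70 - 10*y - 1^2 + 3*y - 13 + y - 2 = -a^2 - 3*a + y*(a - 6) + 54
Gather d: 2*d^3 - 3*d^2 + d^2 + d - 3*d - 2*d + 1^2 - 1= 2*d^3 - 2*d^2 - 4*d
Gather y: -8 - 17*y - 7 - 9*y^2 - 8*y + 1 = -9*y^2 - 25*y - 14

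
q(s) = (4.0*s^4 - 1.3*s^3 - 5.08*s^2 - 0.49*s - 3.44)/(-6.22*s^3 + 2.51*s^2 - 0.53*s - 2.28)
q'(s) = (18.66*s^2 - 5.02*s + 0.53)*(4.0*s^4 - 1.3*s^3 - 5.08*s^2 - 0.49*s - 3.44)/(-6.22*s^3 + 2.51*s^2 - 0.53*s - 2.28)^2 + (16.0*s^3 - 3.9*s^2 - 10.16*s - 0.49)/(-6.22*s^3 + 2.51*s^2 - 0.53*s - 2.28) = (-24.88*s^6 + 20.08*s^5 - 41.2206*s^4 - 41.1976*s^3 - 51.3761*s^2 + 40.4336*s - 0.706)/(38.6884*s^6 - 31.2244*s^5 + 12.8933*s^4 + 25.7026*s^3 - 11.1647*s^2 + 2.4168*s + 5.1984)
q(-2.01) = 0.89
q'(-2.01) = -0.83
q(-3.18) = 1.77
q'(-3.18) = -0.71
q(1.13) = 0.67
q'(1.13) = -2.17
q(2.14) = -0.82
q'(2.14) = -1.04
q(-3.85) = 2.24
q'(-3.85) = -0.69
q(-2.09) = 0.96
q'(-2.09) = -0.81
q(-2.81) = 1.50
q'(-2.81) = -0.73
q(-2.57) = 1.33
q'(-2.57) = -0.75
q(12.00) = -7.69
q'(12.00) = -0.65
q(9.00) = -5.73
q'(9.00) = -0.66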